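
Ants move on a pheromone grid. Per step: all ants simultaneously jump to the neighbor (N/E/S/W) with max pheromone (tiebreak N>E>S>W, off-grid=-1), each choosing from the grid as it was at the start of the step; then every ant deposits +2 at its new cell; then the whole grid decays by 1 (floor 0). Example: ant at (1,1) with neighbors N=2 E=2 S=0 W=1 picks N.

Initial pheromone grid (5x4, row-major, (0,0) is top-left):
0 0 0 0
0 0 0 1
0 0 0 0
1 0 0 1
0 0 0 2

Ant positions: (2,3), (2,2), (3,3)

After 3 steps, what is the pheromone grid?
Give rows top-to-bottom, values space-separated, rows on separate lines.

After step 1: ants at (1,3),(1,2),(4,3)
  0 0 0 0
  0 0 1 2
  0 0 0 0
  0 0 0 0
  0 0 0 3
After step 2: ants at (1,2),(1,3),(3,3)
  0 0 0 0
  0 0 2 3
  0 0 0 0
  0 0 0 1
  0 0 0 2
After step 3: ants at (1,3),(1,2),(4,3)
  0 0 0 0
  0 0 3 4
  0 0 0 0
  0 0 0 0
  0 0 0 3

0 0 0 0
0 0 3 4
0 0 0 0
0 0 0 0
0 0 0 3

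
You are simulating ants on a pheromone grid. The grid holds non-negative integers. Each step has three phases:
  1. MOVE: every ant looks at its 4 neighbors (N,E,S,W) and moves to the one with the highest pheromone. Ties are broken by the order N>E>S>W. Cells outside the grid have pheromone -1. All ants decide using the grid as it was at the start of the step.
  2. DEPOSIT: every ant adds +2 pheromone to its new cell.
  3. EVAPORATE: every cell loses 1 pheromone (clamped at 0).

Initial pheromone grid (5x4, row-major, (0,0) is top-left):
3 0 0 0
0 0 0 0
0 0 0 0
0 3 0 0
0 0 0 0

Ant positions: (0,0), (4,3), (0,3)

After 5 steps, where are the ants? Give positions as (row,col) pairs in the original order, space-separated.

Step 1: ant0:(0,0)->E->(0,1) | ant1:(4,3)->N->(3,3) | ant2:(0,3)->S->(1,3)
  grid max=2 at (0,0)
Step 2: ant0:(0,1)->W->(0,0) | ant1:(3,3)->N->(2,3) | ant2:(1,3)->N->(0,3)
  grid max=3 at (0,0)
Step 3: ant0:(0,0)->E->(0,1) | ant1:(2,3)->N->(1,3) | ant2:(0,3)->S->(1,3)
  grid max=3 at (1,3)
Step 4: ant0:(0,1)->W->(0,0) | ant1:(1,3)->N->(0,3) | ant2:(1,3)->N->(0,3)
  grid max=3 at (0,0)
Step 5: ant0:(0,0)->E->(0,1) | ant1:(0,3)->S->(1,3) | ant2:(0,3)->S->(1,3)
  grid max=5 at (1,3)

(0,1) (1,3) (1,3)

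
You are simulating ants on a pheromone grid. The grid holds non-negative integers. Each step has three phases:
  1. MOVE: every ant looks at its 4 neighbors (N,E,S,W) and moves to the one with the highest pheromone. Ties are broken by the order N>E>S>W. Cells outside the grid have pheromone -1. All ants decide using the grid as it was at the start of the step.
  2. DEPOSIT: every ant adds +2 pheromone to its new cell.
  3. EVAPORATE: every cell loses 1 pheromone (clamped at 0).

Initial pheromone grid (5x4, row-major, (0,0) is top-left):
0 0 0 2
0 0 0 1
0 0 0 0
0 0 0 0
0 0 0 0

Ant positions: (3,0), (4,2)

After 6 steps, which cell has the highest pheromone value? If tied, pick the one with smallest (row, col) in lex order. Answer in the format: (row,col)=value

Answer: (0,1)=3

Derivation:
Step 1: ant0:(3,0)->N->(2,0) | ant1:(4,2)->N->(3,2)
  grid max=1 at (0,3)
Step 2: ant0:(2,0)->N->(1,0) | ant1:(3,2)->N->(2,2)
  grid max=1 at (1,0)
Step 3: ant0:(1,0)->N->(0,0) | ant1:(2,2)->N->(1,2)
  grid max=1 at (0,0)
Step 4: ant0:(0,0)->E->(0,1) | ant1:(1,2)->N->(0,2)
  grid max=1 at (0,1)
Step 5: ant0:(0,1)->E->(0,2) | ant1:(0,2)->W->(0,1)
  grid max=2 at (0,1)
Step 6: ant0:(0,2)->W->(0,1) | ant1:(0,1)->E->(0,2)
  grid max=3 at (0,1)
Final grid:
  0 3 3 0
  0 0 0 0
  0 0 0 0
  0 0 0 0
  0 0 0 0
Max pheromone 3 at (0,1)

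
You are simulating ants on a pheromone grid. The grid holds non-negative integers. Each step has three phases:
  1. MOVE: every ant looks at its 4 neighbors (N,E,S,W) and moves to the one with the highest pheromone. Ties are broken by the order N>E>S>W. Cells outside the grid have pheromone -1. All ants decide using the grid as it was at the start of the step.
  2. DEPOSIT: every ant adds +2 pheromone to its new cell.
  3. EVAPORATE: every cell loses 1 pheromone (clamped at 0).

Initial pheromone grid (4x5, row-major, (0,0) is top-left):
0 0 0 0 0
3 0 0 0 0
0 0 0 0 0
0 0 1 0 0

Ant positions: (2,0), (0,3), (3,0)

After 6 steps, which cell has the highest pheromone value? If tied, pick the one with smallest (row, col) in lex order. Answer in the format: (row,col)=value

Step 1: ant0:(2,0)->N->(1,0) | ant1:(0,3)->E->(0,4) | ant2:(3,0)->N->(2,0)
  grid max=4 at (1,0)
Step 2: ant0:(1,0)->S->(2,0) | ant1:(0,4)->S->(1,4) | ant2:(2,0)->N->(1,0)
  grid max=5 at (1,0)
Step 3: ant0:(2,0)->N->(1,0) | ant1:(1,4)->N->(0,4) | ant2:(1,0)->S->(2,0)
  grid max=6 at (1,0)
Step 4: ant0:(1,0)->S->(2,0) | ant1:(0,4)->S->(1,4) | ant2:(2,0)->N->(1,0)
  grid max=7 at (1,0)
Step 5: ant0:(2,0)->N->(1,0) | ant1:(1,4)->N->(0,4) | ant2:(1,0)->S->(2,0)
  grid max=8 at (1,0)
Step 6: ant0:(1,0)->S->(2,0) | ant1:(0,4)->S->(1,4) | ant2:(2,0)->N->(1,0)
  grid max=9 at (1,0)
Final grid:
  0 0 0 0 0
  9 0 0 0 1
  6 0 0 0 0
  0 0 0 0 0
Max pheromone 9 at (1,0)

Answer: (1,0)=9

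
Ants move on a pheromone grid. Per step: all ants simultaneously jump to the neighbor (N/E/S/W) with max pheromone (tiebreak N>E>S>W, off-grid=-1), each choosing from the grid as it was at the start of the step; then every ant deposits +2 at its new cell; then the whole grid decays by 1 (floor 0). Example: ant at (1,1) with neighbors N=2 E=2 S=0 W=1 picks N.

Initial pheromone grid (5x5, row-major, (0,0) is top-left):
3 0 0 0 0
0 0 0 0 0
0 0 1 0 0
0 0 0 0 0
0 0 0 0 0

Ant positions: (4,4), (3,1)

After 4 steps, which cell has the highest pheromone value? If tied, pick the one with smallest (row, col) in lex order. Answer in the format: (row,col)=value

Answer: (0,2)=1

Derivation:
Step 1: ant0:(4,4)->N->(3,4) | ant1:(3,1)->N->(2,1)
  grid max=2 at (0,0)
Step 2: ant0:(3,4)->N->(2,4) | ant1:(2,1)->N->(1,1)
  grid max=1 at (0,0)
Step 3: ant0:(2,4)->N->(1,4) | ant1:(1,1)->N->(0,1)
  grid max=1 at (0,1)
Step 4: ant0:(1,4)->N->(0,4) | ant1:(0,1)->E->(0,2)
  grid max=1 at (0,2)
Final grid:
  0 0 1 0 1
  0 0 0 0 0
  0 0 0 0 0
  0 0 0 0 0
  0 0 0 0 0
Max pheromone 1 at (0,2)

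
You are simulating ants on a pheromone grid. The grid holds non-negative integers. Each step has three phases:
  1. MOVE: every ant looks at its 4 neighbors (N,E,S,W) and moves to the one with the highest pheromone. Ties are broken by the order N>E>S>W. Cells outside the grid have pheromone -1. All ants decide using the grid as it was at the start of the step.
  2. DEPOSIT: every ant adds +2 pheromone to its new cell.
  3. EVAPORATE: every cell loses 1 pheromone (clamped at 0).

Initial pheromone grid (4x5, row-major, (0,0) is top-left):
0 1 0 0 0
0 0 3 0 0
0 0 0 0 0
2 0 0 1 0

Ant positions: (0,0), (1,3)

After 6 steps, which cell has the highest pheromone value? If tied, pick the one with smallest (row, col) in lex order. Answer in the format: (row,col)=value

Step 1: ant0:(0,0)->E->(0,1) | ant1:(1,3)->W->(1,2)
  grid max=4 at (1,2)
Step 2: ant0:(0,1)->E->(0,2) | ant1:(1,2)->N->(0,2)
  grid max=3 at (0,2)
Step 3: ant0:(0,2)->S->(1,2) | ant1:(0,2)->S->(1,2)
  grid max=6 at (1,2)
Step 4: ant0:(1,2)->N->(0,2) | ant1:(1,2)->N->(0,2)
  grid max=5 at (0,2)
Step 5: ant0:(0,2)->S->(1,2) | ant1:(0,2)->S->(1,2)
  grid max=8 at (1,2)
Step 6: ant0:(1,2)->N->(0,2) | ant1:(1,2)->N->(0,2)
  grid max=7 at (0,2)
Final grid:
  0 0 7 0 0
  0 0 7 0 0
  0 0 0 0 0
  0 0 0 0 0
Max pheromone 7 at (0,2)

Answer: (0,2)=7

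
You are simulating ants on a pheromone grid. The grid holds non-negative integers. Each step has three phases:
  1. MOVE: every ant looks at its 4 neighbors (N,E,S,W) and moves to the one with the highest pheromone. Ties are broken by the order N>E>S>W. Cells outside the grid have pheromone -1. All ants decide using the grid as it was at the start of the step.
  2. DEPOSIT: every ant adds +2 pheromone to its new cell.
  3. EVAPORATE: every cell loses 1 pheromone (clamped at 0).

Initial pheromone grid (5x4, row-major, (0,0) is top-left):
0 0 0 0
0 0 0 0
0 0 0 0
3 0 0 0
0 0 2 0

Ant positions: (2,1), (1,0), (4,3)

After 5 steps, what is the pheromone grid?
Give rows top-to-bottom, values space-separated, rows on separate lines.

After step 1: ants at (1,1),(0,0),(4,2)
  1 0 0 0
  0 1 0 0
  0 0 0 0
  2 0 0 0
  0 0 3 0
After step 2: ants at (0,1),(0,1),(3,2)
  0 3 0 0
  0 0 0 0
  0 0 0 0
  1 0 1 0
  0 0 2 0
After step 3: ants at (0,2),(0,2),(4,2)
  0 2 3 0
  0 0 0 0
  0 0 0 0
  0 0 0 0
  0 0 3 0
After step 4: ants at (0,1),(0,1),(3,2)
  0 5 2 0
  0 0 0 0
  0 0 0 0
  0 0 1 0
  0 0 2 0
After step 5: ants at (0,2),(0,2),(4,2)
  0 4 5 0
  0 0 0 0
  0 0 0 0
  0 0 0 0
  0 0 3 0

0 4 5 0
0 0 0 0
0 0 0 0
0 0 0 0
0 0 3 0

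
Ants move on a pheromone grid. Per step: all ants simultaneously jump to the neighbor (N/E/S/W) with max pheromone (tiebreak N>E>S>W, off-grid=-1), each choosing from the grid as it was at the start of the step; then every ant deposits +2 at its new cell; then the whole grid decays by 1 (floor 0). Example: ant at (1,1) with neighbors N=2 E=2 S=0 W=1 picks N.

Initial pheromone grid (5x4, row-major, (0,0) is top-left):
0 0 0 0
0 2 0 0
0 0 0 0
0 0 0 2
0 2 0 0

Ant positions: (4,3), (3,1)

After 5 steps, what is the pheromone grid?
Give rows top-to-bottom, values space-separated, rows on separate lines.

After step 1: ants at (3,3),(4,1)
  0 0 0 0
  0 1 0 0
  0 0 0 0
  0 0 0 3
  0 3 0 0
After step 2: ants at (2,3),(3,1)
  0 0 0 0
  0 0 0 0
  0 0 0 1
  0 1 0 2
  0 2 0 0
After step 3: ants at (3,3),(4,1)
  0 0 0 0
  0 0 0 0
  0 0 0 0
  0 0 0 3
  0 3 0 0
After step 4: ants at (2,3),(3,1)
  0 0 0 0
  0 0 0 0
  0 0 0 1
  0 1 0 2
  0 2 0 0
After step 5: ants at (3,3),(4,1)
  0 0 0 0
  0 0 0 0
  0 0 0 0
  0 0 0 3
  0 3 0 0

0 0 0 0
0 0 0 0
0 0 0 0
0 0 0 3
0 3 0 0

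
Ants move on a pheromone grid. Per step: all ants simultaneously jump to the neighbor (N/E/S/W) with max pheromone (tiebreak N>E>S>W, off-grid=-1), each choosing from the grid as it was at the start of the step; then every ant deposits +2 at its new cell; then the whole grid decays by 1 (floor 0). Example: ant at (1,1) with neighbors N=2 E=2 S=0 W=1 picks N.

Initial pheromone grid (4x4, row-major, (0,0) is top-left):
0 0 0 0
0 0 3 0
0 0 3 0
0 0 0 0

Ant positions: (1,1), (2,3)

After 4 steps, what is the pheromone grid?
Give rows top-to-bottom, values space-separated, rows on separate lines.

After step 1: ants at (1,2),(2,2)
  0 0 0 0
  0 0 4 0
  0 0 4 0
  0 0 0 0
After step 2: ants at (2,2),(1,2)
  0 0 0 0
  0 0 5 0
  0 0 5 0
  0 0 0 0
After step 3: ants at (1,2),(2,2)
  0 0 0 0
  0 0 6 0
  0 0 6 0
  0 0 0 0
After step 4: ants at (2,2),(1,2)
  0 0 0 0
  0 0 7 0
  0 0 7 0
  0 0 0 0

0 0 0 0
0 0 7 0
0 0 7 0
0 0 0 0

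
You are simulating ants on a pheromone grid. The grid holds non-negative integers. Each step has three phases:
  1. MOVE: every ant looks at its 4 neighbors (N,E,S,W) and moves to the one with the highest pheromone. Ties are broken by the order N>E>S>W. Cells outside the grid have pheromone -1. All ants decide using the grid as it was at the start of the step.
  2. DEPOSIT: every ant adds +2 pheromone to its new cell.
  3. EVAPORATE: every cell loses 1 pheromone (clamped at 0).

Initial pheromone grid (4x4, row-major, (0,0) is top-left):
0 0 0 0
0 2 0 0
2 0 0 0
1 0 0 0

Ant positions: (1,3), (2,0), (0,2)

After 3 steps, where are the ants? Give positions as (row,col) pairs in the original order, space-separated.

Step 1: ant0:(1,3)->N->(0,3) | ant1:(2,0)->S->(3,0) | ant2:(0,2)->E->(0,3)
  grid max=3 at (0,3)
Step 2: ant0:(0,3)->S->(1,3) | ant1:(3,0)->N->(2,0) | ant2:(0,3)->S->(1,3)
  grid max=3 at (1,3)
Step 3: ant0:(1,3)->N->(0,3) | ant1:(2,0)->S->(3,0) | ant2:(1,3)->N->(0,3)
  grid max=5 at (0,3)

(0,3) (3,0) (0,3)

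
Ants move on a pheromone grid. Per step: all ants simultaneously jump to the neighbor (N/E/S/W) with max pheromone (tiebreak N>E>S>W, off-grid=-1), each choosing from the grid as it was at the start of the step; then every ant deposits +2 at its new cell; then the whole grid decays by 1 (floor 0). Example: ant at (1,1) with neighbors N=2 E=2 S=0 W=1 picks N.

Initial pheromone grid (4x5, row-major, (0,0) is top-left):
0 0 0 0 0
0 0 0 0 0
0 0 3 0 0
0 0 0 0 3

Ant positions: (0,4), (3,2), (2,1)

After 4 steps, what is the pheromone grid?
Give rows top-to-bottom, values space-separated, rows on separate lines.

After step 1: ants at (1,4),(2,2),(2,2)
  0 0 0 0 0
  0 0 0 0 1
  0 0 6 0 0
  0 0 0 0 2
After step 2: ants at (0,4),(1,2),(1,2)
  0 0 0 0 1
  0 0 3 0 0
  0 0 5 0 0
  0 0 0 0 1
After step 3: ants at (1,4),(2,2),(2,2)
  0 0 0 0 0
  0 0 2 0 1
  0 0 8 0 0
  0 0 0 0 0
After step 4: ants at (0,4),(1,2),(1,2)
  0 0 0 0 1
  0 0 5 0 0
  0 0 7 0 0
  0 0 0 0 0

0 0 0 0 1
0 0 5 0 0
0 0 7 0 0
0 0 0 0 0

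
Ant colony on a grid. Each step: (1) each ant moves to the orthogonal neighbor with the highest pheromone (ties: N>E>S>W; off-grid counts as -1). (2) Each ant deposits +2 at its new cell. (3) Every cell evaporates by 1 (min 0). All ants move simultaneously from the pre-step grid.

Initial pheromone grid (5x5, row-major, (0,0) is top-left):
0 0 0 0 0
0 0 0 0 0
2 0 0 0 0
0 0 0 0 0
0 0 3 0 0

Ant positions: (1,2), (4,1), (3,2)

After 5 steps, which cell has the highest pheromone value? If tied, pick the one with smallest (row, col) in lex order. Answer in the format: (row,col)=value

Answer: (4,2)=10

Derivation:
Step 1: ant0:(1,2)->N->(0,2) | ant1:(4,1)->E->(4,2) | ant2:(3,2)->S->(4,2)
  grid max=6 at (4,2)
Step 2: ant0:(0,2)->E->(0,3) | ant1:(4,2)->N->(3,2) | ant2:(4,2)->N->(3,2)
  grid max=5 at (4,2)
Step 3: ant0:(0,3)->E->(0,4) | ant1:(3,2)->S->(4,2) | ant2:(3,2)->S->(4,2)
  grid max=8 at (4,2)
Step 4: ant0:(0,4)->S->(1,4) | ant1:(4,2)->N->(3,2) | ant2:(4,2)->N->(3,2)
  grid max=7 at (4,2)
Step 5: ant0:(1,4)->N->(0,4) | ant1:(3,2)->S->(4,2) | ant2:(3,2)->S->(4,2)
  grid max=10 at (4,2)
Final grid:
  0 0 0 0 1
  0 0 0 0 0
  0 0 0 0 0
  0 0 4 0 0
  0 0 10 0 0
Max pheromone 10 at (4,2)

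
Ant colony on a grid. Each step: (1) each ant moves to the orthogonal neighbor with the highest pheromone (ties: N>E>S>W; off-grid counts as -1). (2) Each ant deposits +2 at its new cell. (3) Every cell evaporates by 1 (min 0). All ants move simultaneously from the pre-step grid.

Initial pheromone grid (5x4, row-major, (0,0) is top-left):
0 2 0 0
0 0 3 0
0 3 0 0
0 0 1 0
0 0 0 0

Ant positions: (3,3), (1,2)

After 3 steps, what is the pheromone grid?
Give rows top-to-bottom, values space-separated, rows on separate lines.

After step 1: ants at (3,2),(0,2)
  0 1 1 0
  0 0 2 0
  0 2 0 0
  0 0 2 0
  0 0 0 0
After step 2: ants at (2,2),(1,2)
  0 0 0 0
  0 0 3 0
  0 1 1 0
  0 0 1 0
  0 0 0 0
After step 3: ants at (1,2),(2,2)
  0 0 0 0
  0 0 4 0
  0 0 2 0
  0 0 0 0
  0 0 0 0

0 0 0 0
0 0 4 0
0 0 2 0
0 0 0 0
0 0 0 0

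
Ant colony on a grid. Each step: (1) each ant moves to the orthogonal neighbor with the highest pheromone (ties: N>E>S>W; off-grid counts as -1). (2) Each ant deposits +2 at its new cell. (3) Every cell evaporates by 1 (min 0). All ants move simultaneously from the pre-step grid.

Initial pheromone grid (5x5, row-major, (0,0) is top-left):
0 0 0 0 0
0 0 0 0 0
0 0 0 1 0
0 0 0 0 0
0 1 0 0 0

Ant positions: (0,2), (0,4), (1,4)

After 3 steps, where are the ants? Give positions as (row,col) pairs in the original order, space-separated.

Step 1: ant0:(0,2)->E->(0,3) | ant1:(0,4)->S->(1,4) | ant2:(1,4)->N->(0,4)
  grid max=1 at (0,3)
Step 2: ant0:(0,3)->E->(0,4) | ant1:(1,4)->N->(0,4) | ant2:(0,4)->S->(1,4)
  grid max=4 at (0,4)
Step 3: ant0:(0,4)->S->(1,4) | ant1:(0,4)->S->(1,4) | ant2:(1,4)->N->(0,4)
  grid max=5 at (0,4)

(1,4) (1,4) (0,4)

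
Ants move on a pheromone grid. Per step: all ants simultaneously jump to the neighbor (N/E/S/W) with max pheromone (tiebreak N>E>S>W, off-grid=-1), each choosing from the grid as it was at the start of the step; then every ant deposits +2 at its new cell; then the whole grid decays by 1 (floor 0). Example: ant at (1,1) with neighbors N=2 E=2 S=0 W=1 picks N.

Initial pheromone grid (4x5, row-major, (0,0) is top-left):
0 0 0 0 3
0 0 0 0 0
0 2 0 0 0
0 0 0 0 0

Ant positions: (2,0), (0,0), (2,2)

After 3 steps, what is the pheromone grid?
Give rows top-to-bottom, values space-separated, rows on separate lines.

After step 1: ants at (2,1),(0,1),(2,1)
  0 1 0 0 2
  0 0 0 0 0
  0 5 0 0 0
  0 0 0 0 0
After step 2: ants at (1,1),(0,2),(1,1)
  0 0 1 0 1
  0 3 0 0 0
  0 4 0 0 0
  0 0 0 0 0
After step 3: ants at (2,1),(0,3),(2,1)
  0 0 0 1 0
  0 2 0 0 0
  0 7 0 0 0
  0 0 0 0 0

0 0 0 1 0
0 2 0 0 0
0 7 0 0 0
0 0 0 0 0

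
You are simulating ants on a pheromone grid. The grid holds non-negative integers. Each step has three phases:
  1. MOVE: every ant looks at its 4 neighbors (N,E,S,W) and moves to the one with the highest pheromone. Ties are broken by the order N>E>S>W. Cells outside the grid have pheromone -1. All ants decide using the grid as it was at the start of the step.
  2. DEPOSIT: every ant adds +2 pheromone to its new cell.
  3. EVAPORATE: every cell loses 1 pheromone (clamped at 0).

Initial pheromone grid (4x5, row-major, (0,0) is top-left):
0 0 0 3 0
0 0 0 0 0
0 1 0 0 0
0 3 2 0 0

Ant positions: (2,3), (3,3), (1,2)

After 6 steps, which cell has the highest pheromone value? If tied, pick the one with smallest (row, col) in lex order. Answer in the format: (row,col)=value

Step 1: ant0:(2,3)->N->(1,3) | ant1:(3,3)->W->(3,2) | ant2:(1,2)->N->(0,2)
  grid max=3 at (3,2)
Step 2: ant0:(1,3)->N->(0,3) | ant1:(3,2)->W->(3,1) | ant2:(0,2)->E->(0,3)
  grid max=5 at (0,3)
Step 3: ant0:(0,3)->E->(0,4) | ant1:(3,1)->E->(3,2) | ant2:(0,3)->E->(0,4)
  grid max=4 at (0,3)
Step 4: ant0:(0,4)->W->(0,3) | ant1:(3,2)->W->(3,1) | ant2:(0,4)->W->(0,3)
  grid max=7 at (0,3)
Step 5: ant0:(0,3)->E->(0,4) | ant1:(3,1)->E->(3,2) | ant2:(0,3)->E->(0,4)
  grid max=6 at (0,3)
Step 6: ant0:(0,4)->W->(0,3) | ant1:(3,2)->W->(3,1) | ant2:(0,4)->W->(0,3)
  grid max=9 at (0,3)
Final grid:
  0 0 0 9 4
  0 0 0 0 0
  0 0 0 0 0
  0 3 2 0 0
Max pheromone 9 at (0,3)

Answer: (0,3)=9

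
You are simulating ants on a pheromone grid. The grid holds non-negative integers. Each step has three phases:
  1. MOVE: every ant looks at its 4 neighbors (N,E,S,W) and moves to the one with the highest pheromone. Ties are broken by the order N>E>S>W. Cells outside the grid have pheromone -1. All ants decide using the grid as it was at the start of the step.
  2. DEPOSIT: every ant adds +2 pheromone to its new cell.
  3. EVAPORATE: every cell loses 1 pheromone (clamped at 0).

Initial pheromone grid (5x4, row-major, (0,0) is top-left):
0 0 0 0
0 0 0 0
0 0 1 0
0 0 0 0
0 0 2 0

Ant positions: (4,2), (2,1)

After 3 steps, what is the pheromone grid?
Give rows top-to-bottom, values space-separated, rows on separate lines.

After step 1: ants at (3,2),(2,2)
  0 0 0 0
  0 0 0 0
  0 0 2 0
  0 0 1 0
  0 0 1 0
After step 2: ants at (2,2),(3,2)
  0 0 0 0
  0 0 0 0
  0 0 3 0
  0 0 2 0
  0 0 0 0
After step 3: ants at (3,2),(2,2)
  0 0 0 0
  0 0 0 0
  0 0 4 0
  0 0 3 0
  0 0 0 0

0 0 0 0
0 0 0 0
0 0 4 0
0 0 3 0
0 0 0 0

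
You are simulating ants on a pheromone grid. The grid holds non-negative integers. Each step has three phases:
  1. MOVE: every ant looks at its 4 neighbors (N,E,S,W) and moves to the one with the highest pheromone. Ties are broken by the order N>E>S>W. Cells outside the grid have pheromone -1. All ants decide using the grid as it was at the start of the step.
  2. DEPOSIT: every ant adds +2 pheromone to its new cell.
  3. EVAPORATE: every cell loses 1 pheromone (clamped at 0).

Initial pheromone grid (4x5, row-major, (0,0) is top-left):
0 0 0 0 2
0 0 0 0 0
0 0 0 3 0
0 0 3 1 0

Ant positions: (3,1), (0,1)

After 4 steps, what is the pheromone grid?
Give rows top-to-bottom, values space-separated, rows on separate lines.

After step 1: ants at (3,2),(0,2)
  0 0 1 0 1
  0 0 0 0 0
  0 0 0 2 0
  0 0 4 0 0
After step 2: ants at (2,2),(0,3)
  0 0 0 1 0
  0 0 0 0 0
  0 0 1 1 0
  0 0 3 0 0
After step 3: ants at (3,2),(0,4)
  0 0 0 0 1
  0 0 0 0 0
  0 0 0 0 0
  0 0 4 0 0
After step 4: ants at (2,2),(1,4)
  0 0 0 0 0
  0 0 0 0 1
  0 0 1 0 0
  0 0 3 0 0

0 0 0 0 0
0 0 0 0 1
0 0 1 0 0
0 0 3 0 0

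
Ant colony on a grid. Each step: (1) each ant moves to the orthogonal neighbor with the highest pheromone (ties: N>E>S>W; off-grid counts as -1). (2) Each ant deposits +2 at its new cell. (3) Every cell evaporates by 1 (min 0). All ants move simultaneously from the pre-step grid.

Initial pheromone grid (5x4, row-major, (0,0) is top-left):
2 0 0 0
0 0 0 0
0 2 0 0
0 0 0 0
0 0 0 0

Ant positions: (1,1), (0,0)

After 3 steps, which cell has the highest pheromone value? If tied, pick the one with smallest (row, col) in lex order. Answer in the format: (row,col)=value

Step 1: ant0:(1,1)->S->(2,1) | ant1:(0,0)->E->(0,1)
  grid max=3 at (2,1)
Step 2: ant0:(2,1)->N->(1,1) | ant1:(0,1)->W->(0,0)
  grid max=2 at (0,0)
Step 3: ant0:(1,1)->S->(2,1) | ant1:(0,0)->E->(0,1)
  grid max=3 at (2,1)
Final grid:
  1 1 0 0
  0 0 0 0
  0 3 0 0
  0 0 0 0
  0 0 0 0
Max pheromone 3 at (2,1)

Answer: (2,1)=3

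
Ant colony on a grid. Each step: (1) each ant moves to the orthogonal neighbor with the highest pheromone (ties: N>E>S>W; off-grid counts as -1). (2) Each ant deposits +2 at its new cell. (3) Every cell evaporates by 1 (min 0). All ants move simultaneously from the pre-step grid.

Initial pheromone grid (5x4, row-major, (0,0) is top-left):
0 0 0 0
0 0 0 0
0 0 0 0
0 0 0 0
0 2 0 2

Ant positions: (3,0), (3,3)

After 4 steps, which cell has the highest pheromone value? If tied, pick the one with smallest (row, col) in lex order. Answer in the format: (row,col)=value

Step 1: ant0:(3,0)->N->(2,0) | ant1:(3,3)->S->(4,3)
  grid max=3 at (4,3)
Step 2: ant0:(2,0)->N->(1,0) | ant1:(4,3)->N->(3,3)
  grid max=2 at (4,3)
Step 3: ant0:(1,0)->N->(0,0) | ant1:(3,3)->S->(4,3)
  grid max=3 at (4,3)
Step 4: ant0:(0,0)->E->(0,1) | ant1:(4,3)->N->(3,3)
  grid max=2 at (4,3)
Final grid:
  0 1 0 0
  0 0 0 0
  0 0 0 0
  0 0 0 1
  0 0 0 2
Max pheromone 2 at (4,3)

Answer: (4,3)=2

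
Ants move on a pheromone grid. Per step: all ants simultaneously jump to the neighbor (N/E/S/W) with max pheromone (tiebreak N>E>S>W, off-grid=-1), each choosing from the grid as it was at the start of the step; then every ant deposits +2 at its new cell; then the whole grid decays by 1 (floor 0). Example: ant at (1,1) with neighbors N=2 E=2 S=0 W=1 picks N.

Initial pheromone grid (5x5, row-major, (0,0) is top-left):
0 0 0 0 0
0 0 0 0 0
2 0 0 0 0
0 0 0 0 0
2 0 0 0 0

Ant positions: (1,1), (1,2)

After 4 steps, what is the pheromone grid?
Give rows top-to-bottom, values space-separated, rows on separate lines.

After step 1: ants at (0,1),(0,2)
  0 1 1 0 0
  0 0 0 0 0
  1 0 0 0 0
  0 0 0 0 0
  1 0 0 0 0
After step 2: ants at (0,2),(0,1)
  0 2 2 0 0
  0 0 0 0 0
  0 0 0 0 0
  0 0 0 0 0
  0 0 0 0 0
After step 3: ants at (0,1),(0,2)
  0 3 3 0 0
  0 0 0 0 0
  0 0 0 0 0
  0 0 0 0 0
  0 0 0 0 0
After step 4: ants at (0,2),(0,1)
  0 4 4 0 0
  0 0 0 0 0
  0 0 0 0 0
  0 0 0 0 0
  0 0 0 0 0

0 4 4 0 0
0 0 0 0 0
0 0 0 0 0
0 0 0 0 0
0 0 0 0 0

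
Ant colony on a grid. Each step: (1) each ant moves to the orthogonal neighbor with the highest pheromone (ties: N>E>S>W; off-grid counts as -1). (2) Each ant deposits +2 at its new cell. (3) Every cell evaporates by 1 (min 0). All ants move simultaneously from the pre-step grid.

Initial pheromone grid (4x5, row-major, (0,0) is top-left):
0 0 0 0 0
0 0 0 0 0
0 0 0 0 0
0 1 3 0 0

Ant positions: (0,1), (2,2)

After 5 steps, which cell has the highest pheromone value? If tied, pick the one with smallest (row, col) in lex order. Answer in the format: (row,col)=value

Answer: (3,2)=4

Derivation:
Step 1: ant0:(0,1)->E->(0,2) | ant1:(2,2)->S->(3,2)
  grid max=4 at (3,2)
Step 2: ant0:(0,2)->E->(0,3) | ant1:(3,2)->N->(2,2)
  grid max=3 at (3,2)
Step 3: ant0:(0,3)->E->(0,4) | ant1:(2,2)->S->(3,2)
  grid max=4 at (3,2)
Step 4: ant0:(0,4)->S->(1,4) | ant1:(3,2)->N->(2,2)
  grid max=3 at (3,2)
Step 5: ant0:(1,4)->N->(0,4) | ant1:(2,2)->S->(3,2)
  grid max=4 at (3,2)
Final grid:
  0 0 0 0 1
  0 0 0 0 0
  0 0 0 0 0
  0 0 4 0 0
Max pheromone 4 at (3,2)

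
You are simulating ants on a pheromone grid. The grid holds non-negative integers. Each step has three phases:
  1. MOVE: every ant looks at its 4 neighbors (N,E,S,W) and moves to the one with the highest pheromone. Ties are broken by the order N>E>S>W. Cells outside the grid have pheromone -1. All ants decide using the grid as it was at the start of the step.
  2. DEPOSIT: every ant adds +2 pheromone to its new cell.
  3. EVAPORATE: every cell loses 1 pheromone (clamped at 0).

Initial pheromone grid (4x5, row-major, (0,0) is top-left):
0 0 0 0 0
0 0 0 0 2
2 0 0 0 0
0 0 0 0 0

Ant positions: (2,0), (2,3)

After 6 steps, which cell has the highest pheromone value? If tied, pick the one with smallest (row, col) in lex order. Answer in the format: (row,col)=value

Answer: (1,4)=2

Derivation:
Step 1: ant0:(2,0)->N->(1,0) | ant1:(2,3)->N->(1,3)
  grid max=1 at (1,0)
Step 2: ant0:(1,0)->S->(2,0) | ant1:(1,3)->E->(1,4)
  grid max=2 at (1,4)
Step 3: ant0:(2,0)->N->(1,0) | ant1:(1,4)->N->(0,4)
  grid max=1 at (0,4)
Step 4: ant0:(1,0)->S->(2,0) | ant1:(0,4)->S->(1,4)
  grid max=2 at (1,4)
Step 5: ant0:(2,0)->N->(1,0) | ant1:(1,4)->N->(0,4)
  grid max=1 at (0,4)
Step 6: ant0:(1,0)->S->(2,0) | ant1:(0,4)->S->(1,4)
  grid max=2 at (1,4)
Final grid:
  0 0 0 0 0
  0 0 0 0 2
  2 0 0 0 0
  0 0 0 0 0
Max pheromone 2 at (1,4)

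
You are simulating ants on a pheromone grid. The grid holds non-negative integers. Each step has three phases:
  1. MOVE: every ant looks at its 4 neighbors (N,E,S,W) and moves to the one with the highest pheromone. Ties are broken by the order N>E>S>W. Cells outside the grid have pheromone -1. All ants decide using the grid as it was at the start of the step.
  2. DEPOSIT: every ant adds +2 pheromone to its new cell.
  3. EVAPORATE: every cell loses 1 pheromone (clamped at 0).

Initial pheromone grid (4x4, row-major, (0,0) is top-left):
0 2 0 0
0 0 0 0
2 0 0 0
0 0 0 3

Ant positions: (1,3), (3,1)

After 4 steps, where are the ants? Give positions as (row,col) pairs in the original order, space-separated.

Step 1: ant0:(1,3)->N->(0,3) | ant1:(3,1)->N->(2,1)
  grid max=2 at (3,3)
Step 2: ant0:(0,3)->S->(1,3) | ant1:(2,1)->W->(2,0)
  grid max=2 at (2,0)
Step 3: ant0:(1,3)->N->(0,3) | ant1:(2,0)->N->(1,0)
  grid max=1 at (0,3)
Step 4: ant0:(0,3)->S->(1,3) | ant1:(1,0)->S->(2,0)
  grid max=2 at (2,0)

(1,3) (2,0)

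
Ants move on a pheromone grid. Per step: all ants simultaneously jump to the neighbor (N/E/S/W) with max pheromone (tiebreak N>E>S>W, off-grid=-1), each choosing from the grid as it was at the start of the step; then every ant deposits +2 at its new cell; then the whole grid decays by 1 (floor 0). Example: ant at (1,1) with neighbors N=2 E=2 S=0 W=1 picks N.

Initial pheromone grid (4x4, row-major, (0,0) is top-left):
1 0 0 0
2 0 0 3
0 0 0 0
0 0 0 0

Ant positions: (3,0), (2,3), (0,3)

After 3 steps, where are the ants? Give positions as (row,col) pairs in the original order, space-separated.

Step 1: ant0:(3,0)->N->(2,0) | ant1:(2,3)->N->(1,3) | ant2:(0,3)->S->(1,3)
  grid max=6 at (1,3)
Step 2: ant0:(2,0)->N->(1,0) | ant1:(1,3)->N->(0,3) | ant2:(1,3)->N->(0,3)
  grid max=5 at (1,3)
Step 3: ant0:(1,0)->N->(0,0) | ant1:(0,3)->S->(1,3) | ant2:(0,3)->S->(1,3)
  grid max=8 at (1,3)

(0,0) (1,3) (1,3)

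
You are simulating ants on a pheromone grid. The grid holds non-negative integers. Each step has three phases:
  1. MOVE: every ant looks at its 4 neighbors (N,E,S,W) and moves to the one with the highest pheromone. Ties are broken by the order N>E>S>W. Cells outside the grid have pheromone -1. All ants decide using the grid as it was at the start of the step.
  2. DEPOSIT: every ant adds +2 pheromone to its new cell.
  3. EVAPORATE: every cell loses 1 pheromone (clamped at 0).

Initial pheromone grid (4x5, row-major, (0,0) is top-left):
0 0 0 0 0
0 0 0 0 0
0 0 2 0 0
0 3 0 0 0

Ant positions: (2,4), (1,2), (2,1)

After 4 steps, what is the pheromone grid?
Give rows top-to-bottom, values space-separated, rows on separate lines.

After step 1: ants at (1,4),(2,2),(3,1)
  0 0 0 0 0
  0 0 0 0 1
  0 0 3 0 0
  0 4 0 0 0
After step 2: ants at (0,4),(1,2),(2,1)
  0 0 0 0 1
  0 0 1 0 0
  0 1 2 0 0
  0 3 0 0 0
After step 3: ants at (1,4),(2,2),(3,1)
  0 0 0 0 0
  0 0 0 0 1
  0 0 3 0 0
  0 4 0 0 0
After step 4: ants at (0,4),(1,2),(2,1)
  0 0 0 0 1
  0 0 1 0 0
  0 1 2 0 0
  0 3 0 0 0

0 0 0 0 1
0 0 1 0 0
0 1 2 0 0
0 3 0 0 0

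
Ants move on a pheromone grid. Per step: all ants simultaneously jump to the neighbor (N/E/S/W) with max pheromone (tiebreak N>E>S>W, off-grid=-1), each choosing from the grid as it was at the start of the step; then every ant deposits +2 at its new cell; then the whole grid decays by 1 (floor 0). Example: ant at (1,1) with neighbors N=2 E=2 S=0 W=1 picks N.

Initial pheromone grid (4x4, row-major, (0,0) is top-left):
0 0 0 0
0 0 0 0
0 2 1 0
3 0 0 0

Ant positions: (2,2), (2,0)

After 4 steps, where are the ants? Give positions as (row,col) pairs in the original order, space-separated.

Step 1: ant0:(2,2)->W->(2,1) | ant1:(2,0)->S->(3,0)
  grid max=4 at (3,0)
Step 2: ant0:(2,1)->N->(1,1) | ant1:(3,0)->N->(2,0)
  grid max=3 at (3,0)
Step 3: ant0:(1,1)->S->(2,1) | ant1:(2,0)->S->(3,0)
  grid max=4 at (3,0)
Step 4: ant0:(2,1)->N->(1,1) | ant1:(3,0)->N->(2,0)
  grid max=3 at (3,0)

(1,1) (2,0)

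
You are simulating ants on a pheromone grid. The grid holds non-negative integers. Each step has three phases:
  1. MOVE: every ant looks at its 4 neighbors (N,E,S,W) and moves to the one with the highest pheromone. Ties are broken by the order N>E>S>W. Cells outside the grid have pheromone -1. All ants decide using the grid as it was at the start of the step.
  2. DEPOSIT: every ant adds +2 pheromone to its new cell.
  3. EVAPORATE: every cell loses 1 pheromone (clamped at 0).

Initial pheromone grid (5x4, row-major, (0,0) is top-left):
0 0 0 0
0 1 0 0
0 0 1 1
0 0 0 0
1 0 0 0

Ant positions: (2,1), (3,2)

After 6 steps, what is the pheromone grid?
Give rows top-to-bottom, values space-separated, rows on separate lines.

After step 1: ants at (1,1),(2,2)
  0 0 0 0
  0 2 0 0
  0 0 2 0
  0 0 0 0
  0 0 0 0
After step 2: ants at (0,1),(1,2)
  0 1 0 0
  0 1 1 0
  0 0 1 0
  0 0 0 0
  0 0 0 0
After step 3: ants at (1,1),(2,2)
  0 0 0 0
  0 2 0 0
  0 0 2 0
  0 0 0 0
  0 0 0 0
After step 4: ants at (0,1),(1,2)
  0 1 0 0
  0 1 1 0
  0 0 1 0
  0 0 0 0
  0 0 0 0
After step 5: ants at (1,1),(2,2)
  0 0 0 0
  0 2 0 0
  0 0 2 0
  0 0 0 0
  0 0 0 0
After step 6: ants at (0,1),(1,2)
  0 1 0 0
  0 1 1 0
  0 0 1 0
  0 0 0 0
  0 0 0 0

0 1 0 0
0 1 1 0
0 0 1 0
0 0 0 0
0 0 0 0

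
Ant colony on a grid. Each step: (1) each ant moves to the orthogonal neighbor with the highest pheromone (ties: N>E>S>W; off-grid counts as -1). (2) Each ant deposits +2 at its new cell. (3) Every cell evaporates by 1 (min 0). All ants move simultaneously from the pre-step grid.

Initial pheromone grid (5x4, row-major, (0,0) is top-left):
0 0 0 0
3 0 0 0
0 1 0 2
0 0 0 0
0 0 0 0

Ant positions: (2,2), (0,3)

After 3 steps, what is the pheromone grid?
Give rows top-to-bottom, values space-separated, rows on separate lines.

After step 1: ants at (2,3),(1,3)
  0 0 0 0
  2 0 0 1
  0 0 0 3
  0 0 0 0
  0 0 0 0
After step 2: ants at (1,3),(2,3)
  0 0 0 0
  1 0 0 2
  0 0 0 4
  0 0 0 0
  0 0 0 0
After step 3: ants at (2,3),(1,3)
  0 0 0 0
  0 0 0 3
  0 0 0 5
  0 0 0 0
  0 0 0 0

0 0 0 0
0 0 0 3
0 0 0 5
0 0 0 0
0 0 0 0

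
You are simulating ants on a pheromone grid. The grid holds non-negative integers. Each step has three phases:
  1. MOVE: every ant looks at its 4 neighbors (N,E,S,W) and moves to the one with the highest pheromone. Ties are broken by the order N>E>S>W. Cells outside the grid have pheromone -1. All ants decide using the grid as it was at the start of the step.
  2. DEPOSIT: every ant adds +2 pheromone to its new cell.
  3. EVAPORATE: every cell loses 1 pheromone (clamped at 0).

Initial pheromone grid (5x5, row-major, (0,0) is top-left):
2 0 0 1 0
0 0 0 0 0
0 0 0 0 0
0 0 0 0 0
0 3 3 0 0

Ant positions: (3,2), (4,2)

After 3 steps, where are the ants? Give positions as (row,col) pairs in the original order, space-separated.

Step 1: ant0:(3,2)->S->(4,2) | ant1:(4,2)->W->(4,1)
  grid max=4 at (4,1)
Step 2: ant0:(4,2)->W->(4,1) | ant1:(4,1)->E->(4,2)
  grid max=5 at (4,1)
Step 3: ant0:(4,1)->E->(4,2) | ant1:(4,2)->W->(4,1)
  grid max=6 at (4,1)

(4,2) (4,1)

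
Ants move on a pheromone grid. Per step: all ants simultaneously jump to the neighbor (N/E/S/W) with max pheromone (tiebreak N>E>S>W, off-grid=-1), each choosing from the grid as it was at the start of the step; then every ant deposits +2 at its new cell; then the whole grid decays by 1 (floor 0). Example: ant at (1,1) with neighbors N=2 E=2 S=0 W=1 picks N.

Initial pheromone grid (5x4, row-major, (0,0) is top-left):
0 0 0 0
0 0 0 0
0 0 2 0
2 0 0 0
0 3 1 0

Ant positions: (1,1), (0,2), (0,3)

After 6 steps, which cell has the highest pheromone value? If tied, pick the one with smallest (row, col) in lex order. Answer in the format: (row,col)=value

Answer: (0,3)=10

Derivation:
Step 1: ant0:(1,1)->N->(0,1) | ant1:(0,2)->E->(0,3) | ant2:(0,3)->S->(1,3)
  grid max=2 at (4,1)
Step 2: ant0:(0,1)->E->(0,2) | ant1:(0,3)->S->(1,3) | ant2:(1,3)->N->(0,3)
  grid max=2 at (0,3)
Step 3: ant0:(0,2)->E->(0,3) | ant1:(1,3)->N->(0,3) | ant2:(0,3)->S->(1,3)
  grid max=5 at (0,3)
Step 4: ant0:(0,3)->S->(1,3) | ant1:(0,3)->S->(1,3) | ant2:(1,3)->N->(0,3)
  grid max=6 at (0,3)
Step 5: ant0:(1,3)->N->(0,3) | ant1:(1,3)->N->(0,3) | ant2:(0,3)->S->(1,3)
  grid max=9 at (0,3)
Step 6: ant0:(0,3)->S->(1,3) | ant1:(0,3)->S->(1,3) | ant2:(1,3)->N->(0,3)
  grid max=10 at (0,3)
Final grid:
  0 0 0 10
  0 0 0 10
  0 0 0 0
  0 0 0 0
  0 0 0 0
Max pheromone 10 at (0,3)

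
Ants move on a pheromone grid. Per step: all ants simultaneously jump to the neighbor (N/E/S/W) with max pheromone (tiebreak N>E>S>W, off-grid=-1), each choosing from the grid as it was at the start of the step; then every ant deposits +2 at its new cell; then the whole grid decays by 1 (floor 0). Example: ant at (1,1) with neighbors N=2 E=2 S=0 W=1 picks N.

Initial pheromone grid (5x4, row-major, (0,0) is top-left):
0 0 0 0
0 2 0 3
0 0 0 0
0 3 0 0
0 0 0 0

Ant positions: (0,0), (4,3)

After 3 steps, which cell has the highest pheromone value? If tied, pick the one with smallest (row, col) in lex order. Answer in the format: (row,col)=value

Step 1: ant0:(0,0)->E->(0,1) | ant1:(4,3)->N->(3,3)
  grid max=2 at (1,3)
Step 2: ant0:(0,1)->S->(1,1) | ant1:(3,3)->N->(2,3)
  grid max=2 at (1,1)
Step 3: ant0:(1,1)->N->(0,1) | ant1:(2,3)->N->(1,3)
  grid max=2 at (1,3)
Final grid:
  0 1 0 0
  0 1 0 2
  0 0 0 0
  0 0 0 0
  0 0 0 0
Max pheromone 2 at (1,3)

Answer: (1,3)=2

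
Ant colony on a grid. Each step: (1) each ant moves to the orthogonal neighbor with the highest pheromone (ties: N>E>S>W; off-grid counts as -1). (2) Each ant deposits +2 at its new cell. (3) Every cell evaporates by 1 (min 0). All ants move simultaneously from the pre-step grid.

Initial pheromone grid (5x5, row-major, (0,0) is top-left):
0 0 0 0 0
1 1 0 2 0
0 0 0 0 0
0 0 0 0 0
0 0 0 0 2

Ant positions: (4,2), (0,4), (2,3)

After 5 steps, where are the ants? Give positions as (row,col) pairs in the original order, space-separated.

Step 1: ant0:(4,2)->N->(3,2) | ant1:(0,4)->S->(1,4) | ant2:(2,3)->N->(1,3)
  grid max=3 at (1,3)
Step 2: ant0:(3,2)->N->(2,2) | ant1:(1,4)->W->(1,3) | ant2:(1,3)->E->(1,4)
  grid max=4 at (1,3)
Step 3: ant0:(2,2)->N->(1,2) | ant1:(1,3)->E->(1,4) | ant2:(1,4)->W->(1,3)
  grid max=5 at (1,3)
Step 4: ant0:(1,2)->E->(1,3) | ant1:(1,4)->W->(1,3) | ant2:(1,3)->E->(1,4)
  grid max=8 at (1,3)
Step 5: ant0:(1,3)->E->(1,4) | ant1:(1,3)->E->(1,4) | ant2:(1,4)->W->(1,3)
  grid max=9 at (1,3)

(1,4) (1,4) (1,3)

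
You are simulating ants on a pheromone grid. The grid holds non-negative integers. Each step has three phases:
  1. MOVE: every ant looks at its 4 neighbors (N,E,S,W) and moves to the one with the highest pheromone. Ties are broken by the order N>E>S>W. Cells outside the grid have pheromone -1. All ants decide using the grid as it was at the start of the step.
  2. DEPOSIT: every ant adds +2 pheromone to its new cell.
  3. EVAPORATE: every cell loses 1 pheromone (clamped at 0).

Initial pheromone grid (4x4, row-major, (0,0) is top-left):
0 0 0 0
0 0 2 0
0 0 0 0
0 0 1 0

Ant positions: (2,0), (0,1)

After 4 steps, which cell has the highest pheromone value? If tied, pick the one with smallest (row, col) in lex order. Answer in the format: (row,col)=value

Answer: (0,2)=2

Derivation:
Step 1: ant0:(2,0)->N->(1,0) | ant1:(0,1)->E->(0,2)
  grid max=1 at (0,2)
Step 2: ant0:(1,0)->N->(0,0) | ant1:(0,2)->S->(1,2)
  grid max=2 at (1,2)
Step 3: ant0:(0,0)->E->(0,1) | ant1:(1,2)->N->(0,2)
  grid max=1 at (0,1)
Step 4: ant0:(0,1)->E->(0,2) | ant1:(0,2)->S->(1,2)
  grid max=2 at (0,2)
Final grid:
  0 0 2 0
  0 0 2 0
  0 0 0 0
  0 0 0 0
Max pheromone 2 at (0,2)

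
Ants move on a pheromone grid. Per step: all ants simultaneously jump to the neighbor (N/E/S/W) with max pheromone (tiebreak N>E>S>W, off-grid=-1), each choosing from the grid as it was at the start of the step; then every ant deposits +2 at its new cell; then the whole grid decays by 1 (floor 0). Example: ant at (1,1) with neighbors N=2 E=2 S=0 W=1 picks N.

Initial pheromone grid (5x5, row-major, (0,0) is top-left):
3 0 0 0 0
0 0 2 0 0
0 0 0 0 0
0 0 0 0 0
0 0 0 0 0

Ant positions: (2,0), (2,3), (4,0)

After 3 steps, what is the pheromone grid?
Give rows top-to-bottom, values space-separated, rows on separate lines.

After step 1: ants at (1,0),(1,3),(3,0)
  2 0 0 0 0
  1 0 1 1 0
  0 0 0 0 0
  1 0 0 0 0
  0 0 0 0 0
After step 2: ants at (0,0),(1,2),(2,0)
  3 0 0 0 0
  0 0 2 0 0
  1 0 0 0 0
  0 0 0 0 0
  0 0 0 0 0
After step 3: ants at (0,1),(0,2),(1,0)
  2 1 1 0 0
  1 0 1 0 0
  0 0 0 0 0
  0 0 0 0 0
  0 0 0 0 0

2 1 1 0 0
1 0 1 0 0
0 0 0 0 0
0 0 0 0 0
0 0 0 0 0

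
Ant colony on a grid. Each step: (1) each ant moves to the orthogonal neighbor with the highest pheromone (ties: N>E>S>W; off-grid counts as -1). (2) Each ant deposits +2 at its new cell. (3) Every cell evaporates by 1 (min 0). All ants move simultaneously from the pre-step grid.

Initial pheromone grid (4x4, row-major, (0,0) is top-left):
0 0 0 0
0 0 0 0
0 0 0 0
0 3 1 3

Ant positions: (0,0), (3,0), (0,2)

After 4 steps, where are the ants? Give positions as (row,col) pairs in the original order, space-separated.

Step 1: ant0:(0,0)->E->(0,1) | ant1:(3,0)->E->(3,1) | ant2:(0,2)->E->(0,3)
  grid max=4 at (3,1)
Step 2: ant0:(0,1)->E->(0,2) | ant1:(3,1)->N->(2,1) | ant2:(0,3)->S->(1,3)
  grid max=3 at (3,1)
Step 3: ant0:(0,2)->E->(0,3) | ant1:(2,1)->S->(3,1) | ant2:(1,3)->N->(0,3)
  grid max=4 at (3,1)
Step 4: ant0:(0,3)->S->(1,3) | ant1:(3,1)->N->(2,1) | ant2:(0,3)->S->(1,3)
  grid max=3 at (1,3)

(1,3) (2,1) (1,3)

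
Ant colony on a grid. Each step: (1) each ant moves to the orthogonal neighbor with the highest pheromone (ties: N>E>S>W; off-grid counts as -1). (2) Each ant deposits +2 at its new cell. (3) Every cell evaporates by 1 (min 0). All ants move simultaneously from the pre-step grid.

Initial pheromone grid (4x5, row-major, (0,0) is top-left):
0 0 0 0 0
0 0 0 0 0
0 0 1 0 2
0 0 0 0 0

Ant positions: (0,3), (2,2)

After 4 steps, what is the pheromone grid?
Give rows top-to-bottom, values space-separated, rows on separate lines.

After step 1: ants at (0,4),(1,2)
  0 0 0 0 1
  0 0 1 0 0
  0 0 0 0 1
  0 0 0 0 0
After step 2: ants at (1,4),(0,2)
  0 0 1 0 0
  0 0 0 0 1
  0 0 0 0 0
  0 0 0 0 0
After step 3: ants at (0,4),(0,3)
  0 0 0 1 1
  0 0 0 0 0
  0 0 0 0 0
  0 0 0 0 0
After step 4: ants at (0,3),(0,4)
  0 0 0 2 2
  0 0 0 0 0
  0 0 0 0 0
  0 0 0 0 0

0 0 0 2 2
0 0 0 0 0
0 0 0 0 0
0 0 0 0 0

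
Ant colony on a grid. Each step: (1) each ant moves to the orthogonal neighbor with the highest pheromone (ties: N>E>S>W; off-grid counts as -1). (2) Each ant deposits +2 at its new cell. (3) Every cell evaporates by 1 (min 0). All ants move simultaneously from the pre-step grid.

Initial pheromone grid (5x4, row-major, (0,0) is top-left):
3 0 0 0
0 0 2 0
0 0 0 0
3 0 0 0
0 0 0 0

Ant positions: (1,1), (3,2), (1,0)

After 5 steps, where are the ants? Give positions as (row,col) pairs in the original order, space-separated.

Step 1: ant0:(1,1)->E->(1,2) | ant1:(3,2)->N->(2,2) | ant2:(1,0)->N->(0,0)
  grid max=4 at (0,0)
Step 2: ant0:(1,2)->S->(2,2) | ant1:(2,2)->N->(1,2) | ant2:(0,0)->E->(0,1)
  grid max=4 at (1,2)
Step 3: ant0:(2,2)->N->(1,2) | ant1:(1,2)->S->(2,2) | ant2:(0,1)->W->(0,0)
  grid max=5 at (1,2)
Step 4: ant0:(1,2)->S->(2,2) | ant1:(2,2)->N->(1,2) | ant2:(0,0)->E->(0,1)
  grid max=6 at (1,2)
Step 5: ant0:(2,2)->N->(1,2) | ant1:(1,2)->S->(2,2) | ant2:(0,1)->W->(0,0)
  grid max=7 at (1,2)

(1,2) (2,2) (0,0)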